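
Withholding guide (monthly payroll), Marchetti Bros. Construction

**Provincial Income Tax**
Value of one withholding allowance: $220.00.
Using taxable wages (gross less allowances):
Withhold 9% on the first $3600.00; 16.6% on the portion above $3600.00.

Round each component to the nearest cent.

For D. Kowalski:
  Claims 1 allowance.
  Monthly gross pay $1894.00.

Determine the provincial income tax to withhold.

Provincial Income Tax: taxable = $1894.00 − 1×$220.00 = $1674.00
  9% × $1674.00 = $150.66

$150.66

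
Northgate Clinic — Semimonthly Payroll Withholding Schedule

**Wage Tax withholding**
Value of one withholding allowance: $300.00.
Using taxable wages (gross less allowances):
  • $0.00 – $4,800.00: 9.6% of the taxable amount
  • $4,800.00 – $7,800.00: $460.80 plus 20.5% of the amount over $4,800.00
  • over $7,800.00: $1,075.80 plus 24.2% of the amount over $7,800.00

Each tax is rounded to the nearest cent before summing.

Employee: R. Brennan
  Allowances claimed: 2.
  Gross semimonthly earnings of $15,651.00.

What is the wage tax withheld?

Wage Tax: taxable = $15,651.00 − 2×$300.00 = $15,051.00
  $1,075.80 + 24.2% × ($15,051.00 − $7,800.00) = $1,075.80 + 24.2% × $7,251.00 = $2,830.54

$2,830.54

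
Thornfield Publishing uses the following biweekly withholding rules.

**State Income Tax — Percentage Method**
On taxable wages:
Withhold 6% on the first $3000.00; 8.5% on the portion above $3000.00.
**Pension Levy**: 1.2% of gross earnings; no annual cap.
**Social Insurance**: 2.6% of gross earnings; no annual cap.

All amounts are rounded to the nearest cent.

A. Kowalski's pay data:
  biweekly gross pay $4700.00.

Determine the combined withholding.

$503.10

State Income Tax: taxable = $4700.00
  $180.00 + 8.5% × ($4700.00 − $3000.00) = $180.00 + 8.5% × $1700.00 = $324.50
Pension Levy: 1.2% × $4700.00 = $56.40
Social Insurance: 2.6% × $4700.00 = $122.20
Total: $324.50 + $56.40 + $122.20 = $503.10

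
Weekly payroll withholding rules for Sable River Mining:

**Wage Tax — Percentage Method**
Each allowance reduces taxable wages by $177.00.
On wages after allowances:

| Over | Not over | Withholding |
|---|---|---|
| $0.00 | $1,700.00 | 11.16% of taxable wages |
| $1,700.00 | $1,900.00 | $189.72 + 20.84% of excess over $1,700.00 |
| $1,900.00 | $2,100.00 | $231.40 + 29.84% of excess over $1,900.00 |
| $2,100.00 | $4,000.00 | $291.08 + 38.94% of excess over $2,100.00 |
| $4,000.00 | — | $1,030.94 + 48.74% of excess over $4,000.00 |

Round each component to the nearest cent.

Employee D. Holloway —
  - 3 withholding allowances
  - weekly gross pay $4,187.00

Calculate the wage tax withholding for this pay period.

$896.99

Wage Tax: taxable = $4,187.00 − 3×$177.00 = $3,656.00
  $291.08 + 38.94% × ($3,656.00 − $2,100.00) = $291.08 + 38.94% × $1,556.00 = $896.99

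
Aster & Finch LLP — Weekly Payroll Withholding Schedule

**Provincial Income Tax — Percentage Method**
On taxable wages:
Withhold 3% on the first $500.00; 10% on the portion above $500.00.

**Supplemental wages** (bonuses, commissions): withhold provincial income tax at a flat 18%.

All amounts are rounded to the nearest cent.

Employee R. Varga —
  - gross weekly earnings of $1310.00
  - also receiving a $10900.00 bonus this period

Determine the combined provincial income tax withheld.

$2058.00

Provincial Income Tax: taxable = $1310.00
  $15.00 + 10% × ($1310.00 − $500.00) = $15.00 + 10% × $810.00 = $96.00
Supplemental (18% flat on bonus): 18% × $10900.00 = $1962.00
Total provincial income tax: $96.00 + $1962.00 = $2058.00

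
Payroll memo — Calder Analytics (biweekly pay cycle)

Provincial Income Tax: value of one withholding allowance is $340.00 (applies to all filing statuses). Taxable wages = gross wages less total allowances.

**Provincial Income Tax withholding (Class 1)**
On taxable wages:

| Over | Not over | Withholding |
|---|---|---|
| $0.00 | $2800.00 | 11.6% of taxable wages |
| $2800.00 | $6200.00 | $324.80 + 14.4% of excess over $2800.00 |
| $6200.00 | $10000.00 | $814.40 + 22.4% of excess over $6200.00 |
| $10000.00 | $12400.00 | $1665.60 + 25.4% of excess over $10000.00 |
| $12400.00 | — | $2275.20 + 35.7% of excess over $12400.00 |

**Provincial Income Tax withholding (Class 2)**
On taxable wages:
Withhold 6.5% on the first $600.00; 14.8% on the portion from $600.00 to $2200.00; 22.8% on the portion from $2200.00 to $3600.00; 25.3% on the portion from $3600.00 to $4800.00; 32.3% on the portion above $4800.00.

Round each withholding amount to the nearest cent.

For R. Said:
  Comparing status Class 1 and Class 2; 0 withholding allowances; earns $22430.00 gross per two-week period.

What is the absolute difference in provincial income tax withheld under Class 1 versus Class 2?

Provincial Income Tax (Class 1): taxable = $22430.00
  $2275.20 + 35.7% × ($22430.00 − $12400.00) = $2275.20 + 35.7% × $10030.00 = $5855.91
Provincial Income Tax (Class 2): taxable = $22430.00
  $898.60 + 32.3% × ($22430.00 − $4800.00) = $898.60 + 32.3% × $17630.00 = $6593.09
Difference: |$5855.91 − $6593.09| = $737.18 (higher under Class 2)

$737.18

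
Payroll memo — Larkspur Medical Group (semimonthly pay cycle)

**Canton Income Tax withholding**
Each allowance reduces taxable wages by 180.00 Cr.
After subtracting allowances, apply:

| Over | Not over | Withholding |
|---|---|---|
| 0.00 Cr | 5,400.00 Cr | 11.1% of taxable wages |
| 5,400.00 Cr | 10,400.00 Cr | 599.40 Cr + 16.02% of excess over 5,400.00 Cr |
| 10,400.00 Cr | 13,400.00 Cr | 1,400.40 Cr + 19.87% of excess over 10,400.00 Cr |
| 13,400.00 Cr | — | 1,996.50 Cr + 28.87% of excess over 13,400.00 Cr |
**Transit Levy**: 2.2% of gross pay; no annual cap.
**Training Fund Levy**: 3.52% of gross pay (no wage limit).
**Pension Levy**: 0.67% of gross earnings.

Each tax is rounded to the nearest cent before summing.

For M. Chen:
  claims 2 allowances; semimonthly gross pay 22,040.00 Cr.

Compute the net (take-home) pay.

Canton Income Tax: taxable = 22,040.00 Cr − 2×180.00 Cr = 21,680.00 Cr
  1,996.50 Cr + 28.87% × (21,680.00 Cr − 13,400.00 Cr) = 1,996.50 Cr + 28.87% × 8,280.00 Cr = 4,386.94 Cr
Transit Levy: 2.2% × 22,040.00 Cr = 484.88 Cr
Training Fund Levy: 3.52% × 22,040.00 Cr = 775.81 Cr
Pension Levy: 0.67% × 22,040.00 Cr = 147.67 Cr
Total withheld: 4,386.94 Cr + 484.88 Cr + 775.81 Cr + 147.67 Cr = 5,795.30 Cr
Net pay: 22,040.00 Cr − 5,795.30 Cr = 16,244.70 Cr

16,244.70 Cr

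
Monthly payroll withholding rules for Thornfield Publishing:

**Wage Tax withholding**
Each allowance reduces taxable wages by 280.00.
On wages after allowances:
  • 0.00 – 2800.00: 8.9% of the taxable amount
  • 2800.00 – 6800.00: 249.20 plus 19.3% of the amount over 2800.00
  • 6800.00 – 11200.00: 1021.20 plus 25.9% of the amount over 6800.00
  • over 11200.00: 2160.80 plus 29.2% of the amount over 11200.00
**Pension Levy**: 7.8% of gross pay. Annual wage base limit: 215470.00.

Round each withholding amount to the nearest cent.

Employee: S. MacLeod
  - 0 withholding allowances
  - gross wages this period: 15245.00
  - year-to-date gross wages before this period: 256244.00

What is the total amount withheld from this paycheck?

3341.94

Wage Tax: taxable = 15245.00
  2160.80 + 29.2% × (15245.00 − 11200.00) = 2160.80 + 29.2% × 4045.00 = 3341.94
Pension Levy: YTD 256244.00 ≥ cap 215470.00 → 0.00
Total: 3341.94 + 0.00 = 3341.94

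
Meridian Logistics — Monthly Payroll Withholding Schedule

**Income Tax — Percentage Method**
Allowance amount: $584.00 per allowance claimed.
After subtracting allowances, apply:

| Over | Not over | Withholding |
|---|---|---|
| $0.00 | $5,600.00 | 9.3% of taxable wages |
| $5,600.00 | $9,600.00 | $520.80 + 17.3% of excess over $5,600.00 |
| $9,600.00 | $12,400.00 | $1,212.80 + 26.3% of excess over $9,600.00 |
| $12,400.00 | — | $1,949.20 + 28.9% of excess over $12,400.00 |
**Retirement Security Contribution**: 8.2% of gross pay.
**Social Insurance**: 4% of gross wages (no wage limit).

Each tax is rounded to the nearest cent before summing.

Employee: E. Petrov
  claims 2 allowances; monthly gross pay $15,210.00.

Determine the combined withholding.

$4,279.36

Income Tax: taxable = $15,210.00 − 2×$584.00 = $14,042.00
  $1,949.20 + 28.9% × ($14,042.00 − $12,400.00) = $1,949.20 + 28.9% × $1,642.00 = $2,423.74
Retirement Security Contribution: 8.2% × $15,210.00 = $1,247.22
Social Insurance: 4% × $15,210.00 = $608.40
Total: $2,423.74 + $1,247.22 + $608.40 = $4,279.36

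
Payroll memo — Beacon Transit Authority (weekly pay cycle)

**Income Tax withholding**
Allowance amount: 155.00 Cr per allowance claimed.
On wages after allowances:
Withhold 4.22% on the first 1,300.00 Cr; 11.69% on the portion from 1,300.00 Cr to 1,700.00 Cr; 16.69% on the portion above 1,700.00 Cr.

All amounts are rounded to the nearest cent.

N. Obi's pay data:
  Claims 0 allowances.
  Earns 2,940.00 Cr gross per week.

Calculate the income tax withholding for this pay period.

308.58 Cr

Income Tax: taxable = 2,940.00 Cr
  101.62 Cr + 16.69% × (2,940.00 Cr − 1,700.00 Cr) = 101.62 Cr + 16.69% × 1,240.00 Cr = 308.58 Cr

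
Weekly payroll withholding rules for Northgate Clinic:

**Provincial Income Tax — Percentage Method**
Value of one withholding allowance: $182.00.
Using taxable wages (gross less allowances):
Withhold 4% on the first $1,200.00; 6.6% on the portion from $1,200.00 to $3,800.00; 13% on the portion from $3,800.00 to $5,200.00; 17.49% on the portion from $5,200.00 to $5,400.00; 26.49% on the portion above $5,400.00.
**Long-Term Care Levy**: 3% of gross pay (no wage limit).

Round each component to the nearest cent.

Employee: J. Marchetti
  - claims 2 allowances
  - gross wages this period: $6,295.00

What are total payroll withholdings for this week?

Provincial Income Tax: taxable = $6,295.00 − 2×$182.00 = $5,931.00
  $436.58 + 26.49% × ($5,931.00 − $5,400.00) = $436.58 + 26.49% × $531.00 = $577.24
Long-Term Care Levy: 3% × $6,295.00 = $188.85
Total: $577.24 + $188.85 = $766.09

$766.09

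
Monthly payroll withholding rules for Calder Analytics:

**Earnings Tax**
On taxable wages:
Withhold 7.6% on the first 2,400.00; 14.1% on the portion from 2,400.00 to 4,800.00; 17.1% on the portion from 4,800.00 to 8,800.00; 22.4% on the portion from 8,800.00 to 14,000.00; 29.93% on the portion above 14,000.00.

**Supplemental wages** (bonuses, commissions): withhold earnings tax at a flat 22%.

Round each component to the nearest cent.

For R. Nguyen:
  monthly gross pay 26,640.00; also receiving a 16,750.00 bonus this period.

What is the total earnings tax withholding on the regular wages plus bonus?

Earnings Tax: taxable = 26,640.00
  2,369.60 + 29.93% × (26,640.00 − 14,000.00) = 2,369.60 + 29.93% × 12,640.00 = 6,152.75
Supplemental (22% flat on bonus): 22% × 16,750.00 = 3,685.00
Total earnings tax: 6,152.75 + 3,685.00 = 9,837.75

9,837.75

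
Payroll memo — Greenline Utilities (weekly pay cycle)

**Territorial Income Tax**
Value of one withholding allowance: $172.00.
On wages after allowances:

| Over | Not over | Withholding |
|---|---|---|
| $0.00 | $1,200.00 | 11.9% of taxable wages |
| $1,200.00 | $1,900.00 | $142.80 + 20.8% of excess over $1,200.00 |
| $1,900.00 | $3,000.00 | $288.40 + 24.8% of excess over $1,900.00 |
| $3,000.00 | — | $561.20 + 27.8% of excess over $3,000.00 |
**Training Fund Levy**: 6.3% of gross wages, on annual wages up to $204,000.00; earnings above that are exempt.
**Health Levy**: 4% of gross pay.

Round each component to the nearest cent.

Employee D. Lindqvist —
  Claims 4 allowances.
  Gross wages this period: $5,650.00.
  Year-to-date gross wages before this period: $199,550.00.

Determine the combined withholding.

$1,612.99

Territorial Income Tax: taxable = $5,650.00 − 4×$172.00 = $4,962.00
  $561.20 + 27.8% × ($4,962.00 − $3,000.00) = $561.20 + 27.8% × $1,962.00 = $1,106.64
Training Fund Levy: cap $204,000.00 − YTD $199,550.00 = $4,450.00 subject; 6.3% × $4,450.00 = $280.35
Health Levy: 4% × $5,650.00 = $226.00
Total: $1,106.64 + $280.35 + $226.00 = $1,612.99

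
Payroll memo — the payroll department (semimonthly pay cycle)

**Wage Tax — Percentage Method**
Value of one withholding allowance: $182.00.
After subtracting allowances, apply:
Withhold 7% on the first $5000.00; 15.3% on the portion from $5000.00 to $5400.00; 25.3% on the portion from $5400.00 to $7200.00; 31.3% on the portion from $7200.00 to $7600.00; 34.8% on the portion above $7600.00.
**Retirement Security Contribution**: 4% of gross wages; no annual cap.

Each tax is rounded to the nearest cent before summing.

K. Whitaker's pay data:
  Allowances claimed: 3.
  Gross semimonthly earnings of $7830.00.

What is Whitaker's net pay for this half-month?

Wage Tax: taxable = $7830.00 − 3×$182.00 = $7284.00
  $866.60 + 31.3% × ($7284.00 − $7200.00) = $866.60 + 31.3% × $84.00 = $892.89
Retirement Security Contribution: 4% × $7830.00 = $313.20
Total withheld: $892.89 + $313.20 = $1206.09
Net pay: $7830.00 − $1206.09 = $6623.91

$6623.91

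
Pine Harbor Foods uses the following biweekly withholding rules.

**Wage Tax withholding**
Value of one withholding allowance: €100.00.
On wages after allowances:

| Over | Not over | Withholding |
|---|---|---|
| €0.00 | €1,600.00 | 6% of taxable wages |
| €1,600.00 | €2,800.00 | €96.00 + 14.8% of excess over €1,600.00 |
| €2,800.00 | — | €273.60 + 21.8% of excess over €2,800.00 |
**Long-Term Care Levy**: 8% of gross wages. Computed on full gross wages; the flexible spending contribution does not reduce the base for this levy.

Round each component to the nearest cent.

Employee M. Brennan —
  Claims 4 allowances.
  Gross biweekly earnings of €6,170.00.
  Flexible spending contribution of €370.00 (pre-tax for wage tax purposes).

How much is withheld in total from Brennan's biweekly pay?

Wage Tax: taxable = €6,170.00 − €370.00 − 4×€100.00 = €5,400.00
  €273.60 + 21.8% × (€5,400.00 − €2,800.00) = €273.60 + 21.8% × €2,600.00 = €840.40
Long-Term Care Levy: 8% × €6,170.00 = €493.60
Total: €840.40 + €493.60 = €1,334.00

€1,334.00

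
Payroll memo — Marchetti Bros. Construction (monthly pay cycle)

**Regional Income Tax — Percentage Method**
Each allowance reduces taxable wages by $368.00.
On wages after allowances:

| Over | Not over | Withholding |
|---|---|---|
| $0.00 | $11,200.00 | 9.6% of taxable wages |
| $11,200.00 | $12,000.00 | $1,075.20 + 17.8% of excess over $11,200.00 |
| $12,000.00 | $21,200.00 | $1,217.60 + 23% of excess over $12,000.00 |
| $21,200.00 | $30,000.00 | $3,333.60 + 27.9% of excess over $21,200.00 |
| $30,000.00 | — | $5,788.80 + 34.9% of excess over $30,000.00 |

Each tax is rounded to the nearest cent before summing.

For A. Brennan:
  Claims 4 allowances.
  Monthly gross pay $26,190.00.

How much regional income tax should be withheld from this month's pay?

$4,315.12

Regional Income Tax: taxable = $26,190.00 − 4×$368.00 = $24,718.00
  $3,333.60 + 27.9% × ($24,718.00 − $21,200.00) = $3,333.60 + 27.9% × $3,518.00 = $4,315.12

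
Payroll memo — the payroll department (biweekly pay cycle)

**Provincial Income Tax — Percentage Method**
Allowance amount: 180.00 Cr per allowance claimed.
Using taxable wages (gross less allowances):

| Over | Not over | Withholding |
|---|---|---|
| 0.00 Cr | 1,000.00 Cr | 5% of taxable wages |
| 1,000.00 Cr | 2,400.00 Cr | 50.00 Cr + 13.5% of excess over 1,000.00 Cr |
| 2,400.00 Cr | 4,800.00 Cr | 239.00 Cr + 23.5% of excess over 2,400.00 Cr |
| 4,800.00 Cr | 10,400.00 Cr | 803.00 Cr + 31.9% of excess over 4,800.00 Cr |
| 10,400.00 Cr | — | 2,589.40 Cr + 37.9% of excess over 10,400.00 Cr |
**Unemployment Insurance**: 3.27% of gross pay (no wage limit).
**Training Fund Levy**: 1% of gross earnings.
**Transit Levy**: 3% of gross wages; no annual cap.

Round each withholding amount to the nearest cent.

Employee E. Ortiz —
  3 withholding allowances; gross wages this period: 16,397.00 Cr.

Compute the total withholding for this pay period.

5,849.66 Cr

Provincial Income Tax: taxable = 16,397.00 Cr − 3×180.00 Cr = 15,857.00 Cr
  2,589.40 Cr + 37.9% × (15,857.00 Cr − 10,400.00 Cr) = 2,589.40 Cr + 37.9% × 5,457.00 Cr = 4,657.60 Cr
Unemployment Insurance: 3.27% × 16,397.00 Cr = 536.18 Cr
Training Fund Levy: 1% × 16,397.00 Cr = 163.97 Cr
Transit Levy: 3% × 16,397.00 Cr = 491.91 Cr
Total: 4,657.60 Cr + 536.18 Cr + 163.97 Cr + 491.91 Cr = 5,849.66 Cr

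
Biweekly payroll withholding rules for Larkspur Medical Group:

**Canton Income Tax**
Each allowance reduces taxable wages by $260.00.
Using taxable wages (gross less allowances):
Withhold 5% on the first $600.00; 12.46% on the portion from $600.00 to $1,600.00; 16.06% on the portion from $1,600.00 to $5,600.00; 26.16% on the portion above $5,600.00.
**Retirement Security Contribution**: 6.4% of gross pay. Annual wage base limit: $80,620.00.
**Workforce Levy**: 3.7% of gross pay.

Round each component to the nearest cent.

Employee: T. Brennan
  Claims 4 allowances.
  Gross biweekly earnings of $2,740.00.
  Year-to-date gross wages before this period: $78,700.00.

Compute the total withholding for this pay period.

$394.92

Canton Income Tax: taxable = $2,740.00 − 4×$260.00 = $1,700.00
  $154.60 + 16.06% × ($1,700.00 − $1,600.00) = $154.60 + 16.06% × $100.00 = $170.66
Retirement Security Contribution: cap $80,620.00 − YTD $78,700.00 = $1,920.00 subject; 6.4% × $1,920.00 = $122.88
Workforce Levy: 3.7% × $2,740.00 = $101.38
Total: $170.66 + $122.88 + $101.38 = $394.92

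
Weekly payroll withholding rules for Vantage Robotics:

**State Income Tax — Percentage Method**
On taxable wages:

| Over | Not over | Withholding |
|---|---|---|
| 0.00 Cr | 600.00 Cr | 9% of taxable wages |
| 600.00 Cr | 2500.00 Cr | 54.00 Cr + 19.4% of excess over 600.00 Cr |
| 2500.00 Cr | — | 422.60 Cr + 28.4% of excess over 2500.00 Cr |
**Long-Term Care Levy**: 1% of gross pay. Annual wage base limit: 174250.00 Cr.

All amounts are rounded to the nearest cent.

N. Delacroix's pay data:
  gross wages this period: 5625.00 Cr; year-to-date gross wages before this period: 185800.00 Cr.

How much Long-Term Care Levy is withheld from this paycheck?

0.00 Cr

Long-Term Care Levy: YTD 185800.00 Cr ≥ cap 174250.00 Cr → 0.00 Cr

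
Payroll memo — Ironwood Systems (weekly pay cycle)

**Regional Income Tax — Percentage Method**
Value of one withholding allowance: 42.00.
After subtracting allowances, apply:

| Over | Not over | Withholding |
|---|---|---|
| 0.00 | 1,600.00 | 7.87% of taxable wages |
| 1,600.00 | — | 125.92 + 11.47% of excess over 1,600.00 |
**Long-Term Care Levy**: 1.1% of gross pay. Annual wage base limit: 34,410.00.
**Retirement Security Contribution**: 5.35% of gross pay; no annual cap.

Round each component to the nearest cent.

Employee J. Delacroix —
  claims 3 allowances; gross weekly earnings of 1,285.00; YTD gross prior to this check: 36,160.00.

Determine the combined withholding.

Regional Income Tax: taxable = 1,285.00 − 3×42.00 = 1,159.00
  7.87% × 1,159.00 = 91.21
Long-Term Care Levy: YTD 36,160.00 ≥ cap 34,410.00 → 0.00
Retirement Security Contribution: 5.35% × 1,285.00 = 68.75
Total: 91.21 + 0.00 + 68.75 = 159.96

159.96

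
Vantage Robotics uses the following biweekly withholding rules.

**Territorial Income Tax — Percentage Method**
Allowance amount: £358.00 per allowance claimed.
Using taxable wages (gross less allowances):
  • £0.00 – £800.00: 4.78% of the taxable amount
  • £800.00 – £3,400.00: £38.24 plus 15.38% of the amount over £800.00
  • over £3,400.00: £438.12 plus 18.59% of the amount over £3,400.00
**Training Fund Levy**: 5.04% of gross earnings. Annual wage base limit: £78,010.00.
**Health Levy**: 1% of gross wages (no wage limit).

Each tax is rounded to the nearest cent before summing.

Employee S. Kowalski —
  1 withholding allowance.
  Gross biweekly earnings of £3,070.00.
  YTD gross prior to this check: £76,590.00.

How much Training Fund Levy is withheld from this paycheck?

Training Fund Levy: cap £78,010.00 − YTD £76,590.00 = £1,420.00 subject; 5.04% × £1,420.00 = £71.57

£71.57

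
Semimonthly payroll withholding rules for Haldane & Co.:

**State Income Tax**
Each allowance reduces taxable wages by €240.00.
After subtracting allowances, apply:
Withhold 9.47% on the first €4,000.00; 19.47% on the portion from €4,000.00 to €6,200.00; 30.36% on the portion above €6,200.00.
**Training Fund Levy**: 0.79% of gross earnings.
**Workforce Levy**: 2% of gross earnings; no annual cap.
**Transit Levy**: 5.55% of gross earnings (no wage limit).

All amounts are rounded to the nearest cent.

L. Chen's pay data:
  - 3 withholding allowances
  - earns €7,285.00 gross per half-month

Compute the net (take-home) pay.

State Income Tax: taxable = €7,285.00 − 3×€240.00 = €6,565.00
  €807.14 + 30.36% × (€6,565.00 − €6,200.00) = €807.14 + 30.36% × €365.00 = €917.95
Training Fund Levy: 0.79% × €7,285.00 = €57.55
Workforce Levy: 2% × €7,285.00 = €145.70
Transit Levy: 5.55% × €7,285.00 = €404.32
Total withheld: €917.95 + €57.55 + €145.70 + €404.32 = €1,525.52
Net pay: €7,285.00 − €1,525.52 = €5,759.48

€5,759.48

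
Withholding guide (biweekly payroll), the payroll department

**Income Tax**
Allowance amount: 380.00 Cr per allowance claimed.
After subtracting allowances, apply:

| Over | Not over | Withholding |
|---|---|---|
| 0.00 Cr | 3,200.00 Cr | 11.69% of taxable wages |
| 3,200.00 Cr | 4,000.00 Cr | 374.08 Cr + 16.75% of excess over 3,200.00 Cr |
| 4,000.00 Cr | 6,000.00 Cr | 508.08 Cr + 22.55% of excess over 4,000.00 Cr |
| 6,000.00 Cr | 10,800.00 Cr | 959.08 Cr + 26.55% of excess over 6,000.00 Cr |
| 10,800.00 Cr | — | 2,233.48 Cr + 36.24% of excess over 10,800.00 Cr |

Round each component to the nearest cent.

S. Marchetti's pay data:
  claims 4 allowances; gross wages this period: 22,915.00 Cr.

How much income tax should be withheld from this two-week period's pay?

Income Tax: taxable = 22,915.00 Cr − 4×380.00 Cr = 21,395.00 Cr
  2,233.48 Cr + 36.24% × (21,395.00 Cr − 10,800.00 Cr) = 2,233.48 Cr + 36.24% × 10,595.00 Cr = 6,073.11 Cr

6,073.11 Cr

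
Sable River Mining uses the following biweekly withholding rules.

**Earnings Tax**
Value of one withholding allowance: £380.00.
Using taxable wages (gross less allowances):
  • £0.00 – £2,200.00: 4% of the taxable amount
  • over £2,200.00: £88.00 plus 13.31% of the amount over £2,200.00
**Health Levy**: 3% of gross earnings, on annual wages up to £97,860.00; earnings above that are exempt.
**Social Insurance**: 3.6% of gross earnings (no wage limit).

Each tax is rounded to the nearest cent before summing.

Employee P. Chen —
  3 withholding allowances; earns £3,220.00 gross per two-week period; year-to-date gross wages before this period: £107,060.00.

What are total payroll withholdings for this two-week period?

£199.12

Earnings Tax: taxable = £3,220.00 − 3×£380.00 = £2,080.00
  4% × £2,080.00 = £83.20
Health Levy: YTD £107,060.00 ≥ cap £97,860.00 → £0.00
Social Insurance: 3.6% × £3,220.00 = £115.92
Total: £83.20 + £0.00 + £115.92 = £199.12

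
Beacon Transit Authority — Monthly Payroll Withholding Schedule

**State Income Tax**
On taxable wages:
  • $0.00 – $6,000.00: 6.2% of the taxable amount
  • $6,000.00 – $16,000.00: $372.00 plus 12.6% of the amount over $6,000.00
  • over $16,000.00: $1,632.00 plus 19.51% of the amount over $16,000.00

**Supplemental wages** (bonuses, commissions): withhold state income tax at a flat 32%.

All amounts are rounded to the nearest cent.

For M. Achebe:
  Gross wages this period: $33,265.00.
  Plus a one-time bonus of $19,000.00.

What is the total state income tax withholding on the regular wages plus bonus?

$11,080.40

State Income Tax: taxable = $33,265.00
  $1,632.00 + 19.51% × ($33,265.00 − $16,000.00) = $1,632.00 + 19.51% × $17,265.00 = $5,000.40
Supplemental (32% flat on bonus): 32% × $19,000.00 = $6,080.00
Total state income tax: $5,000.40 + $6,080.00 = $11,080.40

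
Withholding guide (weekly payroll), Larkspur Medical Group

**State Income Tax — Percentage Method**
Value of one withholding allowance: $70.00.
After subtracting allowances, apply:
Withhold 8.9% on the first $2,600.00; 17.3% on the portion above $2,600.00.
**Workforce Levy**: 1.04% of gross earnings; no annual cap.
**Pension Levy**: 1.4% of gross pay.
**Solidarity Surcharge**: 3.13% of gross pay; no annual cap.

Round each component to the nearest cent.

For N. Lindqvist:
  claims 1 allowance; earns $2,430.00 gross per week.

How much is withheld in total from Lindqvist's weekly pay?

State Income Tax: taxable = $2,430.00 − 1×$70.00 = $2,360.00
  8.9% × $2,360.00 = $210.04
Workforce Levy: 1.04% × $2,430.00 = $25.27
Pension Levy: 1.4% × $2,430.00 = $34.02
Solidarity Surcharge: 3.13% × $2,430.00 = $76.06
Total: $210.04 + $25.27 + $34.02 + $76.06 = $345.39

$345.39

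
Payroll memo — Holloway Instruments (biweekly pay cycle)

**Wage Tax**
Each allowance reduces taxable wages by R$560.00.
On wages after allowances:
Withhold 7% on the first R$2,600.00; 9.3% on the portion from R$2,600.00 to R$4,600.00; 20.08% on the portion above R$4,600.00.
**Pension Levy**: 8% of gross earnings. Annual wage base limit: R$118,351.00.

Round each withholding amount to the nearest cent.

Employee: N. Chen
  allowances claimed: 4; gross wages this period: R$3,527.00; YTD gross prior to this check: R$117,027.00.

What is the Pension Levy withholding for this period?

R$105.92

Pension Levy: cap R$118,351.00 − YTD R$117,027.00 = R$1,324.00 subject; 8% × R$1,324.00 = R$105.92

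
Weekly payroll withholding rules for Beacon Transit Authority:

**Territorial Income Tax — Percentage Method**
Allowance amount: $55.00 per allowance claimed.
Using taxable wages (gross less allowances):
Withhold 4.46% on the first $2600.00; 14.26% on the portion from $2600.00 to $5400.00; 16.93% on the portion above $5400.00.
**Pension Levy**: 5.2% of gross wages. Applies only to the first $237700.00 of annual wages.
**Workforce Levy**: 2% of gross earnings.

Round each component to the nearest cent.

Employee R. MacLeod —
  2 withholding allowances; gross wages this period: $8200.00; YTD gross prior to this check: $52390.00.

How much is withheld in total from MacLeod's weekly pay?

$1561.06

Territorial Income Tax: taxable = $8200.00 − 2×$55.00 = $8090.00
  $515.24 + 16.93% × ($8090.00 − $5400.00) = $515.24 + 16.93% × $2690.00 = $970.66
Pension Levy: 5.2% × $8200.00 = $426.40
Workforce Levy: 2% × $8200.00 = $164.00
Total: $970.66 + $426.40 + $164.00 = $1561.06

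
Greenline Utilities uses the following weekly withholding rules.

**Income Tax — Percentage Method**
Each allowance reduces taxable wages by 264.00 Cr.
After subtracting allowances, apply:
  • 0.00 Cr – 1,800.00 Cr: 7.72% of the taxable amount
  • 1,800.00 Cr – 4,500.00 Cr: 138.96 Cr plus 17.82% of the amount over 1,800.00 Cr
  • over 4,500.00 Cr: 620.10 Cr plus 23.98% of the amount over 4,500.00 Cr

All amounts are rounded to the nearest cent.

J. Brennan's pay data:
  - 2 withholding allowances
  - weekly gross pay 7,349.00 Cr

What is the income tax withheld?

Income Tax: taxable = 7,349.00 Cr − 2×264.00 Cr = 6,821.00 Cr
  620.10 Cr + 23.98% × (6,821.00 Cr − 4,500.00 Cr) = 620.10 Cr + 23.98% × 2,321.00 Cr = 1,176.68 Cr

1,176.68 Cr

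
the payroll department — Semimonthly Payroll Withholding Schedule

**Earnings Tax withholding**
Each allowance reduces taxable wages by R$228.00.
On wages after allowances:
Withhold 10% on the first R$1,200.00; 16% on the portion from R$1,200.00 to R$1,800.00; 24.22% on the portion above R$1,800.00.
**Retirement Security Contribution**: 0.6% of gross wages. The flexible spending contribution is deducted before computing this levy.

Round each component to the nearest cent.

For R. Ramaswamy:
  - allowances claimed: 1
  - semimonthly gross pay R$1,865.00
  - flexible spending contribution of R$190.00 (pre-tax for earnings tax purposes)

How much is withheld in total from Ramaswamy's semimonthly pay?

Earnings Tax: taxable = R$1,865.00 − R$190.00 − 1×R$228.00 = R$1,447.00
  R$120.00 + 16% × (R$1,447.00 − R$1,200.00) = R$120.00 + 16% × R$247.00 = R$159.52
Retirement Security Contribution: 0.6% × R$1,675.00 = R$10.05
Total: R$159.52 + R$10.05 = R$169.57

R$169.57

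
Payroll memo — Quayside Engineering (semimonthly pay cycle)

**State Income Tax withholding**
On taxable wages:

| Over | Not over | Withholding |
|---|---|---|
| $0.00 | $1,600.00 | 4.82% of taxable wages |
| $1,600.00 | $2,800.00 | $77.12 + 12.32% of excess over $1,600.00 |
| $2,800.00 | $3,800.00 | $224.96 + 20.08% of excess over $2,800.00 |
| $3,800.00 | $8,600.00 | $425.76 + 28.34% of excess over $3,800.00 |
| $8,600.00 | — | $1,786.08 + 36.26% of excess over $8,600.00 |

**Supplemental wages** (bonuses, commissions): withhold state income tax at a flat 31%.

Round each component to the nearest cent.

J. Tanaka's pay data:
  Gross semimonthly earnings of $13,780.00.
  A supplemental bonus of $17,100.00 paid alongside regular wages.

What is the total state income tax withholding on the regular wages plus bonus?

State Income Tax: taxable = $13,780.00
  $1,786.08 + 36.26% × ($13,780.00 − $8,600.00) = $1,786.08 + 36.26% × $5,180.00 = $3,664.35
Supplemental (31% flat on bonus): 31% × $17,100.00 = $5,301.00
Total state income tax: $3,664.35 + $5,301.00 = $8,965.35

$8,965.35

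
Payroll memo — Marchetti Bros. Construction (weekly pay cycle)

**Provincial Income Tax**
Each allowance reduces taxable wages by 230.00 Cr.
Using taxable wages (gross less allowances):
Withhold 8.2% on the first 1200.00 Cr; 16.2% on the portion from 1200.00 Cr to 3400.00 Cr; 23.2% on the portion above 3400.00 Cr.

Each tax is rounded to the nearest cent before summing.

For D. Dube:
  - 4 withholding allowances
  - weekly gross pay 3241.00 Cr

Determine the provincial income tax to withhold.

280.00 Cr

Provincial Income Tax: taxable = 3241.00 Cr − 4×230.00 Cr = 2321.00 Cr
  98.40 Cr + 16.2% × (2321.00 Cr − 1200.00 Cr) = 98.40 Cr + 16.2% × 1121.00 Cr = 280.00 Cr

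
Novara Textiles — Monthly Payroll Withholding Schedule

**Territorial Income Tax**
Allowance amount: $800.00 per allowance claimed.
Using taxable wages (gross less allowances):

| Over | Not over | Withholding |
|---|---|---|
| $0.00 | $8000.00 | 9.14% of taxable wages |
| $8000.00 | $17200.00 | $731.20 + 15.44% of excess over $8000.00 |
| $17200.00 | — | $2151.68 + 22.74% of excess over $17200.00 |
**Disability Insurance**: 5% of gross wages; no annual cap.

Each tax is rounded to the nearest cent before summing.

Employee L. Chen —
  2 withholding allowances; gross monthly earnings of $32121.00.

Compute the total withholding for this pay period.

$6786.93

Territorial Income Tax: taxable = $32121.00 − 2×$800.00 = $30521.00
  $2151.68 + 22.74% × ($30521.00 − $17200.00) = $2151.68 + 22.74% × $13321.00 = $5180.88
Disability Insurance: 5% × $32121.00 = $1606.05
Total: $5180.88 + $1606.05 = $6786.93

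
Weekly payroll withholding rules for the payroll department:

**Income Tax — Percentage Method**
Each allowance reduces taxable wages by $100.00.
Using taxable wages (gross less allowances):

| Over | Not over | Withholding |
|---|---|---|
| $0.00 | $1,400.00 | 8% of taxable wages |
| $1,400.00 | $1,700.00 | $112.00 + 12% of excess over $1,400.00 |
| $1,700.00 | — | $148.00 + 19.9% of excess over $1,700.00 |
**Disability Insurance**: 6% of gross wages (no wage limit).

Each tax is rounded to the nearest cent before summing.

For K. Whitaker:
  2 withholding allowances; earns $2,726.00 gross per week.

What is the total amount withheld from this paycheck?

$475.93

Income Tax: taxable = $2,726.00 − 2×$100.00 = $2,526.00
  $148.00 + 19.9% × ($2,526.00 − $1,700.00) = $148.00 + 19.9% × $826.00 = $312.37
Disability Insurance: 6% × $2,726.00 = $163.56
Total: $312.37 + $163.56 = $475.93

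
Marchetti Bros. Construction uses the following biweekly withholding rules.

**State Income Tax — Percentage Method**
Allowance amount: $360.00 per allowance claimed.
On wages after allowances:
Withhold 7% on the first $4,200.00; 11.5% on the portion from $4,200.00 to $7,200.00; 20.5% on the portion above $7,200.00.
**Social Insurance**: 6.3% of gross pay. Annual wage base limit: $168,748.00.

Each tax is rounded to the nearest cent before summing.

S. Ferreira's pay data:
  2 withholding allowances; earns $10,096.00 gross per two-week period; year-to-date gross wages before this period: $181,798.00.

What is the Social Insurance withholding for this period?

$0.00

Social Insurance: YTD $181,798.00 ≥ cap $168,748.00 → $0.00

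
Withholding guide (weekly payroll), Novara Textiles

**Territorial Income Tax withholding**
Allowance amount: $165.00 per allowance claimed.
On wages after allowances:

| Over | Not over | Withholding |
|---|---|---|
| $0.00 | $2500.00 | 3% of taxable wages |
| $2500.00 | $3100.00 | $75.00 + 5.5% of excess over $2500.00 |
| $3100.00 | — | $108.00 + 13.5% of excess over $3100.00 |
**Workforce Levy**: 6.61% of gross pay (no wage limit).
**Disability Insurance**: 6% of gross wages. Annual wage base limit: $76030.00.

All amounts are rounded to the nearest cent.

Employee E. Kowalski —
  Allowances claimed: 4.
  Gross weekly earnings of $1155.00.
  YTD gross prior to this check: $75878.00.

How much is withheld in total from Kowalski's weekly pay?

$100.32

Territorial Income Tax: taxable = $1155.00 − 4×$165.00 = $495.00
  3% × $495.00 = $14.85
Workforce Levy: 6.61% × $1155.00 = $76.35
Disability Insurance: cap $76030.00 − YTD $75878.00 = $152.00 subject; 6% × $152.00 = $9.12
Total: $14.85 + $76.35 + $9.12 = $100.32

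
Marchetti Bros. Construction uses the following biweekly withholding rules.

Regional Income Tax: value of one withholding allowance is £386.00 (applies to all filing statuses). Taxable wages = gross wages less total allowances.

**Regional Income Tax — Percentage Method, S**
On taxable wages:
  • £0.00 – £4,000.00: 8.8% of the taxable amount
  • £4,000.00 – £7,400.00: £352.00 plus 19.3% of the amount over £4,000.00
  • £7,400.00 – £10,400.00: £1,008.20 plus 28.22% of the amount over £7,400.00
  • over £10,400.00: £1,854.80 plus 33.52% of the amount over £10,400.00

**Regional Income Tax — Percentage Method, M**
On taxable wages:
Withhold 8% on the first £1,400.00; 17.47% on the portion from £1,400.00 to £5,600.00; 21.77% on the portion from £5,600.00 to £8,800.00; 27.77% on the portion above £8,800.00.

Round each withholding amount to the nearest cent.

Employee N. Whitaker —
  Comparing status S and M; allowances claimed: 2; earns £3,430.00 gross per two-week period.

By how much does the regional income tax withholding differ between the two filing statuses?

£97.87

Regional Income Tax (S): taxable = £3,430.00 − 2×£386.00 = £2,658.00
  8.8% × £2,658.00 = £233.90
Regional Income Tax (M): taxable = £3,430.00 − 2×£386.00 = £2,658.00
  £112.00 + 17.47% × (£2,658.00 − £1,400.00) = £112.00 + 17.47% × £1,258.00 = £331.77
Difference: |£233.90 − £331.77| = £97.87 (higher under M)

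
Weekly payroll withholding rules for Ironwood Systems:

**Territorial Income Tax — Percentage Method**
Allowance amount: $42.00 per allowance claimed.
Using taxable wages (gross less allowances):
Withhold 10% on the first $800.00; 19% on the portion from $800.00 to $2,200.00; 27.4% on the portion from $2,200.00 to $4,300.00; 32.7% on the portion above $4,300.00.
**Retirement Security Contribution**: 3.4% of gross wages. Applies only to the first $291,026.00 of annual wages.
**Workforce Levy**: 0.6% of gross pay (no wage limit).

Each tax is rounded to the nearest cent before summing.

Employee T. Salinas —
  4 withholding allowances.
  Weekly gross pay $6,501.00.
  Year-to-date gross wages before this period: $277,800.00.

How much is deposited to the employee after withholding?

$4,654.77

Territorial Income Tax: taxable = $6,501.00 − 4×$42.00 = $6,333.00
  $921.40 + 32.7% × ($6,333.00 − $4,300.00) = $921.40 + 32.7% × $2,033.00 = $1,586.19
Retirement Security Contribution: 3.4% × $6,501.00 = $221.03
Workforce Levy: 0.6% × $6,501.00 = $39.01
Total withheld: $1,586.19 + $221.03 + $39.01 = $1,846.23
Net pay: $6,501.00 − $1,846.23 = $4,654.77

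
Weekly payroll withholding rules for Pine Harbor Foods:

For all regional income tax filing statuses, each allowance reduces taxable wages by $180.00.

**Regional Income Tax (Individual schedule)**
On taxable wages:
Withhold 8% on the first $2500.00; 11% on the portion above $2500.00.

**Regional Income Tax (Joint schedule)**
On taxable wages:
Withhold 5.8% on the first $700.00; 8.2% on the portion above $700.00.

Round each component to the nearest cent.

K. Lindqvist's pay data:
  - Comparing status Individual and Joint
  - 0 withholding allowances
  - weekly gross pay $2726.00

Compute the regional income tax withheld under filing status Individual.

Regional Income Tax (Individual): taxable = $2726.00
  $200.00 + 11% × ($2726.00 − $2500.00) = $200.00 + 11% × $226.00 = $224.86

$224.86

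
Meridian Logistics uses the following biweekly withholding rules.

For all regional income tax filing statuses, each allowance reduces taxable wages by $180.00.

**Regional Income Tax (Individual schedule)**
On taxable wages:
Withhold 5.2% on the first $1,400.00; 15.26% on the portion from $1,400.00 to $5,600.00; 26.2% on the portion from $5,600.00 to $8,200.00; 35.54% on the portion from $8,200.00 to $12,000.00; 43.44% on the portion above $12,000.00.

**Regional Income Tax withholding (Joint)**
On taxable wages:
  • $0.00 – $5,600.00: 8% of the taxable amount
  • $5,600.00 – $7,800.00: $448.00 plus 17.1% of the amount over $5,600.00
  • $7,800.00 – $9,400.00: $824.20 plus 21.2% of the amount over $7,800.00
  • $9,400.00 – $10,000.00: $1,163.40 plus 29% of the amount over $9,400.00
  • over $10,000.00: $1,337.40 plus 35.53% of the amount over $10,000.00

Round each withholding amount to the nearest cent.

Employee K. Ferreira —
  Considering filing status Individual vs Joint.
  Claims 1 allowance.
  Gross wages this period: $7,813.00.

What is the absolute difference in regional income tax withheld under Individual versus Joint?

Regional Income Tax (Individual): taxable = $7,813.00 − 1×$180.00 = $7,633.00
  $713.72 + 26.2% × ($7,633.00 − $5,600.00) = $713.72 + 26.2% × $2,033.00 = $1,246.37
Regional Income Tax (Joint): taxable = $7,813.00 − 1×$180.00 = $7,633.00
  $448.00 + 17.1% × ($7,633.00 − $5,600.00) = $448.00 + 17.1% × $2,033.00 = $795.64
Difference: |$1,246.37 − $795.64| = $450.73 (higher under Individual)

$450.73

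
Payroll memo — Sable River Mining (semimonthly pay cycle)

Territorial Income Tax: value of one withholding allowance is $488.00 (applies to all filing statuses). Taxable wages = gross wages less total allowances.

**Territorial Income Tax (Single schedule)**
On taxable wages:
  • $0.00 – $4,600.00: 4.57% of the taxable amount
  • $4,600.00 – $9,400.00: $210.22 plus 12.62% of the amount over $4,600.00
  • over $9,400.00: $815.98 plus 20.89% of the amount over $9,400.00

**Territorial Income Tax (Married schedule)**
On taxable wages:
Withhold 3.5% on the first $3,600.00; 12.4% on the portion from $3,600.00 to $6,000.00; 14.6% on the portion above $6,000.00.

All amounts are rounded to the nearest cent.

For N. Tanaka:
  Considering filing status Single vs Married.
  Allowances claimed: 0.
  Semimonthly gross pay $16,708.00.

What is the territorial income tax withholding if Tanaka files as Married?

$1,986.97

Territorial Income Tax (Married): taxable = $16,708.00
  $423.60 + 14.6% × ($16,708.00 − $6,000.00) = $423.60 + 14.6% × $10,708.00 = $1,986.97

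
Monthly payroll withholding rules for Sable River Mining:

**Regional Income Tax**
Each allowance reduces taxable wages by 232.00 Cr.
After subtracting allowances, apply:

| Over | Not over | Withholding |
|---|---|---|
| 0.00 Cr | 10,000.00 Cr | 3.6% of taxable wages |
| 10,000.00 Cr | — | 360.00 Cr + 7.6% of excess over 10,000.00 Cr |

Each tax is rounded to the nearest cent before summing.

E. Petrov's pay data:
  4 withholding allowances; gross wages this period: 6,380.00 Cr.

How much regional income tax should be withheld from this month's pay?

196.27 Cr

Regional Income Tax: taxable = 6,380.00 Cr − 4×232.00 Cr = 5,452.00 Cr
  3.6% × 5,452.00 Cr = 196.27 Cr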